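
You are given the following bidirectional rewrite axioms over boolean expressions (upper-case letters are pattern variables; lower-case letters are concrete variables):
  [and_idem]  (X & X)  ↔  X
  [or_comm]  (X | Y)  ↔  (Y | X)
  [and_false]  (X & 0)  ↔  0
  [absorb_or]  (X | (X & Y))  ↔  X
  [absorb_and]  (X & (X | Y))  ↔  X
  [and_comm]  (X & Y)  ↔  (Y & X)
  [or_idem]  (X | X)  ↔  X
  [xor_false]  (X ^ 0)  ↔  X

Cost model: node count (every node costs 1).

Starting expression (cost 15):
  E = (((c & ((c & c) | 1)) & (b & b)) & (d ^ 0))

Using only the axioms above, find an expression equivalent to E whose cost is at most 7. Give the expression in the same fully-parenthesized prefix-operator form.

((c & b) & (d ^ 0))   [cost 7]

1. [and_idem →] (b & b)  →  b;  E = (((c & ((c & c) | 1)) & b) & (d ^ 0))
2. [and_idem →] (c & c)  →  c;  E = (((c & (c | 1)) & b) & (d ^ 0))
3. [absorb_and →] (c & (c | 1))  →  c;  cost 7 ≤ 7, done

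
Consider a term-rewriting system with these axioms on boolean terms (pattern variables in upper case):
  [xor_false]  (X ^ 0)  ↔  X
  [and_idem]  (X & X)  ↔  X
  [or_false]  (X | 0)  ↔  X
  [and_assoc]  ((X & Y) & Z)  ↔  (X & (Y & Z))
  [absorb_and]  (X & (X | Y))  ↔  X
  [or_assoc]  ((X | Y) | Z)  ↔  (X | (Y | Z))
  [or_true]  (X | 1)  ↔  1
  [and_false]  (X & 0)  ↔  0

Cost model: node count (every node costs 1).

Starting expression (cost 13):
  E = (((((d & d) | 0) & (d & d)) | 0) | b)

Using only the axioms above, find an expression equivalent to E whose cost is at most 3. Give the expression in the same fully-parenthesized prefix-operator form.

1. [or_false →] ((d & d) | 0)  →  (d & d);  E = ((((d & d) & (d & d)) | 0) | b)
2. [and_idem →] ((d & d) & (d & d))  →  (d & d);  E = (((d & d) | 0) | b)
3. [and_idem →] (d & d)  →  d;  E = ((d | 0) | b)
4. [or_false →] (d | 0)  →  d;  cost 3 ≤ 3, done

(d | b)   [cost 3]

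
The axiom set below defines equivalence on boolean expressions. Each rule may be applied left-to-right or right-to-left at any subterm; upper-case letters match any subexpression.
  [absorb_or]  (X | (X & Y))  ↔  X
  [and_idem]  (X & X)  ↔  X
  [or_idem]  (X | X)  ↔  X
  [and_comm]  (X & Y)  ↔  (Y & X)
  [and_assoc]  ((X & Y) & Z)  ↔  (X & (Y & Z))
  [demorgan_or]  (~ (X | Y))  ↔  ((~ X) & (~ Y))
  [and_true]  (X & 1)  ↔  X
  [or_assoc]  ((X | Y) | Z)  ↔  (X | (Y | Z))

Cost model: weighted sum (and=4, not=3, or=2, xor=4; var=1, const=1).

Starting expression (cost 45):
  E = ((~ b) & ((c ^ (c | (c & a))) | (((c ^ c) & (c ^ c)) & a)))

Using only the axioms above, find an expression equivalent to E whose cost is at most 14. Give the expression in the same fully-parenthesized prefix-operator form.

((~ b) & (c ^ c))   [cost 14]

1. [and_idem →] ((c ^ c) & (c ^ c))  →  (c ^ c);  E = ((~ b) & ((c ^ (c | (c & a))) | ((c ^ c) & a)))
2. [absorb_or →] (c | (c & a))  →  c;  E = ((~ b) & ((c ^ c) | ((c ^ c) & a)))
3. [absorb_or →] ((c ^ c) | ((c ^ c) & a))  →  (c ^ c);  cost 14 ≤ 14, done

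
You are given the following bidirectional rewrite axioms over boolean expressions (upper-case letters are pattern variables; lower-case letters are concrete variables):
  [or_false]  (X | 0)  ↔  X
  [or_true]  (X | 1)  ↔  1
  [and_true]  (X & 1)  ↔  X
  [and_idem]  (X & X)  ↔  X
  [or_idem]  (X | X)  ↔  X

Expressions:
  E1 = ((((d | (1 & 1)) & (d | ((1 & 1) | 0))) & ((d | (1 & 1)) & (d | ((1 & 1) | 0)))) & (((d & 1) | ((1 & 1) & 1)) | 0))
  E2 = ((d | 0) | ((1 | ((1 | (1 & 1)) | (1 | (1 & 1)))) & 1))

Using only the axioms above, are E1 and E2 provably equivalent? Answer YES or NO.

1. [and_idem →] (((d | (1 & 1)) & (d | ((1 & 1) | 0))) & ((d | (1 & 1)) & (d | ((1 & 1) | 0))))  →  ((d | (1 & 1)) & (d | ((1 & 1) | 0)));  E1 = (((d | (1 & 1)) & (d | ((1 & 1) | 0))) & (((d & 1) | ((1 & 1) & 1)) | 0))
2. [or_false →] ((1 & 1) | 0)  →  (1 & 1);  E1 = (((d | (1 & 1)) & (d | (1 & 1))) & (((d & 1) | ((1 & 1) & 1)) | 0))
3. [and_idem →] ((d | (1 & 1)) & (d | (1 & 1)))  →  (d | (1 & 1));  E1 = ((d | (1 & 1)) & (((d & 1) | ((1 & 1) & 1)) | 0))
4. [or_false →] (((d & 1) | ((1 & 1) & 1)) | 0)  →  ((d & 1) | ((1 & 1) & 1));  E1 = ((d | (1 & 1)) & ((d & 1) | ((1 & 1) & 1)))
5. [and_idem →] (1 & 1)  →  1;  E1 = ((d | (1 & 1)) & ((d & 1) | (1 & 1)))
6. [and_true →] (d & 1)  →  d;  E1 = ((d | (1 & 1)) & (d | (1 & 1)))
7. [and_idem →] ((d | (1 & 1)) & (d | (1 & 1)))  →  (d | (1 & 1))
8. [and_true →] (1 & 1)  →  1;  E1 = (d | 1)
9. [or_idem ←] 1  →  (1 | 1);  E1 = (d | (1 | 1))
10. [or_false ←] d  →  (d | 0);  E1 = ((d | 0) | (1 | 1))
11. [or_idem ←] 1  →  (1 | 1);  E1 = ((d | 0) | (1 | (1 | 1)))
12. [and_true ←] (1 | (1 | 1))  →  ((1 | (1 | 1)) & 1);  E1 = ((d | 0) | ((1 | (1 | 1)) & 1))
13. [and_idem ←] 1  →  (1 & 1);  E1 = ((d | 0) | ((1 | (1 | (1 & 1))) & 1))
14. [or_idem ←] (1 | (1 & 1))  →  ((1 | (1 & 1)) | (1 | (1 & 1)));  this is E2

YES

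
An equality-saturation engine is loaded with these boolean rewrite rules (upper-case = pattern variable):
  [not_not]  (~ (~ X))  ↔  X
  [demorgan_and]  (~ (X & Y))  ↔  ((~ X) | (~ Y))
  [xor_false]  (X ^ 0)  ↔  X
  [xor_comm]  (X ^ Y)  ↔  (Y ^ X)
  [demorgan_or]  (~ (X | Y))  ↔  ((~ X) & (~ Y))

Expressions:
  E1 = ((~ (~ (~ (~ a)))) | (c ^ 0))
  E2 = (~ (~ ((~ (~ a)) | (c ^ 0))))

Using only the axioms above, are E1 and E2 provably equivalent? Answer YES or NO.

YES

1. [not_not →] (~ (~ (~ (~ a))))  →  (~ (~ a));  E1 = ((~ (~ a)) | (c ^ 0))
2. [not_not →] (~ (~ a))  →  a;  E1 = (a | (c ^ 0))
3. [xor_false →] (c ^ 0)  →  c;  E1 = (a | c)
4. [not_not ←] (a | c)  →  (~ (~ (a | c)))
5. [not_not ←] a  →  (~ (~ a));  E1 = (~ (~ ((~ (~ a)) | c)))
6. [xor_false ←] c  →  (c ^ 0);  this is E2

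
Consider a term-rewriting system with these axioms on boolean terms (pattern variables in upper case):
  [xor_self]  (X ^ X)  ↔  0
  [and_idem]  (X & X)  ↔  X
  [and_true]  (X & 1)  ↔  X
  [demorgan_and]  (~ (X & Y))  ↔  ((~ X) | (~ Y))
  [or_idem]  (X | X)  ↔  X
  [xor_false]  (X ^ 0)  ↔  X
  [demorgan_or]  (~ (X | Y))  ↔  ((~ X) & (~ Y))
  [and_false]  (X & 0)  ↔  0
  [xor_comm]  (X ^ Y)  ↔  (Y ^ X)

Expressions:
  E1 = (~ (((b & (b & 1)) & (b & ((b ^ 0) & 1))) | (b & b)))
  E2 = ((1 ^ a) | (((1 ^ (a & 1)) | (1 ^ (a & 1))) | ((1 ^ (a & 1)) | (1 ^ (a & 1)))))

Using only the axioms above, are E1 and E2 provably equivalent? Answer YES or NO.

All listed rules preserve value, hence provable equivalence implies equal values everywhere; look for a separating assignment.
a=0, b=1 gives E1 ↦ 0, E2 ↦ 1; values differ ⇒ not provably equivalent.

NO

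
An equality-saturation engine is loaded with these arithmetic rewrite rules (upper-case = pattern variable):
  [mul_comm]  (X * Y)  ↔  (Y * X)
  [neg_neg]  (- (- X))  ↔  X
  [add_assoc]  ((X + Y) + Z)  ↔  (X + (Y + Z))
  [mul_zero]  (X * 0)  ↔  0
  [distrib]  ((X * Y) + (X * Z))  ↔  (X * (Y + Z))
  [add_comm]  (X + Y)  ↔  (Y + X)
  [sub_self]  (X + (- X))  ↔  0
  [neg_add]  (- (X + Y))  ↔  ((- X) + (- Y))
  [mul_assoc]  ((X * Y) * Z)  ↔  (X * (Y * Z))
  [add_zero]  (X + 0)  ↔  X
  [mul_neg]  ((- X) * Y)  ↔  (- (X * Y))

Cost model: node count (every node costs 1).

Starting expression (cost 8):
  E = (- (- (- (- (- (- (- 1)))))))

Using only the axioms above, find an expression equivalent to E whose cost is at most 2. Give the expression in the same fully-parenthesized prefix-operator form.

(- 1)   [cost 2]

1. [neg_neg →] (- (- (- (- (- (- 1))))))  →  (- (- (- (- 1))));  E = (- (- (- (- (- 1)))))
2. [neg_neg →] (- (- 1))  →  1;  E = (- (- (- 1)))
3. [neg_neg →] (- (- (- 1)))  →  (- 1);  cost 2 ≤ 2, done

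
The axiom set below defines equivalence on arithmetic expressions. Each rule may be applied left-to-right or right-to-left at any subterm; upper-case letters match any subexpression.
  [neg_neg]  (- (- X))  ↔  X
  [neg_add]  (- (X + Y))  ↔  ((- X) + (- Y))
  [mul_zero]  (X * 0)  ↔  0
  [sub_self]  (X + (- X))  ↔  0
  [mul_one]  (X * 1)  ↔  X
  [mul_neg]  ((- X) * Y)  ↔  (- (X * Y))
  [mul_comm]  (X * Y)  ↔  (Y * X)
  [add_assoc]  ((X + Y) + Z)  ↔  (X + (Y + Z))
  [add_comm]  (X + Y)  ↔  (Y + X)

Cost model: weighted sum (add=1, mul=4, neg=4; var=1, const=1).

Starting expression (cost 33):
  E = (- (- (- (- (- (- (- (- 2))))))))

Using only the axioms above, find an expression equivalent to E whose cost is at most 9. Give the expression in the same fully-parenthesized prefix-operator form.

(1) (- (- (- (- (- (- 2))))))  =[neg_neg →]=  (- (- (- (- 2))))    ⊢ (- (- (- (- (- (- 2))))))
(2) (- (- (- 2)))  =[neg_neg →]=  (- 2)    ⊢ (- (- (- (- 2))))
(3) (- (- 2))  =[neg_neg →]=  2    ⊢ cost 9, within 9

(- (- 2))   [cost 9]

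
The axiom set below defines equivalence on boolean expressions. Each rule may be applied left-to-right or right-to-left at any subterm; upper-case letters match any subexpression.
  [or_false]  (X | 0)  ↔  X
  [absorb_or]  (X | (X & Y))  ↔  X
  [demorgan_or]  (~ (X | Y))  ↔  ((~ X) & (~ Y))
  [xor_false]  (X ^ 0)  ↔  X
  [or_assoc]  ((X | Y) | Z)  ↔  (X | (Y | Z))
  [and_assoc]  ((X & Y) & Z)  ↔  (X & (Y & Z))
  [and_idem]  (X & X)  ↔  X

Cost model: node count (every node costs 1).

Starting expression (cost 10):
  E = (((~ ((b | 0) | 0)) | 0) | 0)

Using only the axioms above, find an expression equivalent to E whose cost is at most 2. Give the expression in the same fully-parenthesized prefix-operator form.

step 1: or_false (→) rewrites (((~ ((b | 0) | 0)) | 0) | 0) into ((~ ((b | 0) | 0)) | 0)
step 2: or_false (→) rewrites ((b | 0) | 0) into (b | 0), now ((~ (b | 0)) | 0)
step 3: or_false (→) rewrites ((~ (b | 0)) | 0) into (~ (b | 0))
step 4: or_false (→) rewrites (b | 0) into b, reaching cost 2 (bound 2)

(~ b)   [cost 2]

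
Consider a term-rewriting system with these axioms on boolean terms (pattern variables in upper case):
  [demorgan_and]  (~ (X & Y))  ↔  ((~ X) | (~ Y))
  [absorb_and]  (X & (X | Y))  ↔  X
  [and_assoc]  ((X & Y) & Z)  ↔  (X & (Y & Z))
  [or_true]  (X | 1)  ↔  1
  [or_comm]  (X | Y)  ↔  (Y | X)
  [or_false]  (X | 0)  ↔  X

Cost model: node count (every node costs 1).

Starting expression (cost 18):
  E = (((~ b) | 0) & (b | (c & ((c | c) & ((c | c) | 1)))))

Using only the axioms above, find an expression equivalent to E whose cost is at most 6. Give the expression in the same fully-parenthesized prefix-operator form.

1. [absorb_and →] ((c | c) & ((c | c) | 1))  →  (c | c);  E = (((~ b) | 0) & (b | (c & (c | c))))
2. [absorb_and →] (c & (c | c))  →  c;  E = (((~ b) | 0) & (b | c))
3. [or_false →] ((~ b) | 0)  →  (~ b);  cost 6 ≤ 6, done

((~ b) & (b | c))   [cost 6]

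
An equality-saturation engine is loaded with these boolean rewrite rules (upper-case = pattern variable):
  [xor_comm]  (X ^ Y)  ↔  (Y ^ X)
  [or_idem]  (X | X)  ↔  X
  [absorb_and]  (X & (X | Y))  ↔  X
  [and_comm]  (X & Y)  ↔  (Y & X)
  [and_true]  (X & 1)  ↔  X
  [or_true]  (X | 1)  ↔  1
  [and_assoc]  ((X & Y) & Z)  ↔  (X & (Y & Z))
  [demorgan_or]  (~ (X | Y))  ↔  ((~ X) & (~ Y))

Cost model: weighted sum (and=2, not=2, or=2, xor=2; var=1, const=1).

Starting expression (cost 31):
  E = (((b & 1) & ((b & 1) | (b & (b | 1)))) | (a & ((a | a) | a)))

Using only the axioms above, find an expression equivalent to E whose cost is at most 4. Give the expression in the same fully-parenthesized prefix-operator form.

step 1: absorb_and (→) rewrites (b & (b | 1)) into b, now (((b & 1) & ((b & 1) | b)) | (a & ((a | a) | a)))
step 2: absorb_and (→) rewrites ((b & 1) & ((b & 1) | b)) into (b & 1), now ((b & 1) | (a & ((a | a) | a)))
step 3: and_true (→) rewrites (b & 1) into b, now (b | (a & ((a | a) | a)))
step 4: or_idem (→) rewrites (a | a) into a, now (b | (a & (a | a)))
step 5: absorb_and (→) rewrites (a & (a | a)) into a, reaching cost 4 (bound 4)

(b | a)   [cost 4]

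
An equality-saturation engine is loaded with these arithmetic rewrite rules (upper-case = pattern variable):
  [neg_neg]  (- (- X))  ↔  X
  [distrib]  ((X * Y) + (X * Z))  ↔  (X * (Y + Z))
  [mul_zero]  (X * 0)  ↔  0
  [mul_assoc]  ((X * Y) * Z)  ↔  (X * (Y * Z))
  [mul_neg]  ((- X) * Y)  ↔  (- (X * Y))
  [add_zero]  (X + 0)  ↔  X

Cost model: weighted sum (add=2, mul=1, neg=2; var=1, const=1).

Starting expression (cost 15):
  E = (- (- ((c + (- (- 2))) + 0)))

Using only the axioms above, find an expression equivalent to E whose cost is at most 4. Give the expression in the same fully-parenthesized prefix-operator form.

(1) (- (- 2))  =[neg_neg →]=  2    ⊢ (- (- ((c + 2) + 0)))
(2) ((c + 2) + 0)  =[add_zero →]=  (c + 2)    ⊢ (- (- (c + 2)))
(3) (- (- (c + 2)))  =[neg_neg →]=  (c + 2)    ⊢ cost 4, within 4

(c + 2)   [cost 4]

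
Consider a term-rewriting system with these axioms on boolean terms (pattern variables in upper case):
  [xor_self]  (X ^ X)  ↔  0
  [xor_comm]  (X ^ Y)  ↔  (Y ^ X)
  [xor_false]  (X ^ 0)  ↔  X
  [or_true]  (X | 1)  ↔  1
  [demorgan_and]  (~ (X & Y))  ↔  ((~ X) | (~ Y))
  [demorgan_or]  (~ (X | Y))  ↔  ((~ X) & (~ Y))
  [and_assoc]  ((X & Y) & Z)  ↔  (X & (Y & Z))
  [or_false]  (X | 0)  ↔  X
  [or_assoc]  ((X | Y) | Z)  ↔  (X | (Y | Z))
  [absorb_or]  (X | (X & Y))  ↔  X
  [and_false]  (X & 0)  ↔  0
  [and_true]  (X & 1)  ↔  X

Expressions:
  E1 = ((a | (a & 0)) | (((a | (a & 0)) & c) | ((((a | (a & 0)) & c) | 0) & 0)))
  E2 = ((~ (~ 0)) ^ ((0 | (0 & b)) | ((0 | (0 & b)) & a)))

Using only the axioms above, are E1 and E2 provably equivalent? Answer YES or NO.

NO

The axioms are sound identities: if E1 ↔* E2 then E1 and E2 evaluate identically under any assignment.
Under a=1, b=0, c=0: E1 evaluates to 1, E2 to 0. Distinct ⇒ no rewrite sequence connects them.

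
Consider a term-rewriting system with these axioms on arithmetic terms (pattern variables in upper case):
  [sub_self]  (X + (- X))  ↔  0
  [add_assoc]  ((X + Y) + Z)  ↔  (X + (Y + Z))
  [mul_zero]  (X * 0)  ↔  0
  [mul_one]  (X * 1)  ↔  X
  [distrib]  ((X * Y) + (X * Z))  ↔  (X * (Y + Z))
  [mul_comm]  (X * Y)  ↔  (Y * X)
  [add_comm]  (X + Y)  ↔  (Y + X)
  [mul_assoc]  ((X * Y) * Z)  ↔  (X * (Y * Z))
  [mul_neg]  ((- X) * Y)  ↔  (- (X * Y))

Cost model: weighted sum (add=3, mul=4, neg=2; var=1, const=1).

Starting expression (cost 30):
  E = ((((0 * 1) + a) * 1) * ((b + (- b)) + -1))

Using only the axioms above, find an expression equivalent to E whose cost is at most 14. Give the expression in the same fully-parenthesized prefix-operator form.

1. [mul_one →] (((0 * 1) + a) * 1)  →  ((0 * 1) + a);  E = (((0 * 1) + a) * ((b + (- b)) + -1))
2. [sub_self →] (b + (- b))  →  0;  E = (((0 * 1) + a) * (0 + -1))
3. [mul_one →] (0 * 1)  →  0;  cost 14 ≤ 14, done

((0 + a) * (0 + -1))   [cost 14]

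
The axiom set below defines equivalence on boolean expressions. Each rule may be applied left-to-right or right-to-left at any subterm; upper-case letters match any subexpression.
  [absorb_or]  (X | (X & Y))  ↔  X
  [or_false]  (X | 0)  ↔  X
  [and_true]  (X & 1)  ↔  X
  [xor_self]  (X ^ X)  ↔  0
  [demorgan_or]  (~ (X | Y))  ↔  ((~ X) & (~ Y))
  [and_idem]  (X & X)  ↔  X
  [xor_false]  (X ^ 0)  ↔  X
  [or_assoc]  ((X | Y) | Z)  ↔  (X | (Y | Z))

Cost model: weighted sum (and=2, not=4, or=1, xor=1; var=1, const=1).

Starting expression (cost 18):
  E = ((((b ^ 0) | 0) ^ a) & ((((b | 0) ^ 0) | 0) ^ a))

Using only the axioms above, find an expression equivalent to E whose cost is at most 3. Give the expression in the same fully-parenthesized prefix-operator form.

(b ^ a)   [cost 3]

step 1: or_false (→) rewrites (b | 0) into b, now ((((b ^ 0) | 0) ^ a) & (((b ^ 0) | 0) ^ a))
step 2: and_idem (→) rewrites ((((b ^ 0) | 0) ^ a) & (((b ^ 0) | 0) ^ a)) into (((b ^ 0) | 0) ^ a)
step 3: or_false (→) rewrites ((b ^ 0) | 0) into (b ^ 0), now ((b ^ 0) ^ a)
step 4: xor_false (→) rewrites (b ^ 0) into b, reaching cost 3 (bound 3)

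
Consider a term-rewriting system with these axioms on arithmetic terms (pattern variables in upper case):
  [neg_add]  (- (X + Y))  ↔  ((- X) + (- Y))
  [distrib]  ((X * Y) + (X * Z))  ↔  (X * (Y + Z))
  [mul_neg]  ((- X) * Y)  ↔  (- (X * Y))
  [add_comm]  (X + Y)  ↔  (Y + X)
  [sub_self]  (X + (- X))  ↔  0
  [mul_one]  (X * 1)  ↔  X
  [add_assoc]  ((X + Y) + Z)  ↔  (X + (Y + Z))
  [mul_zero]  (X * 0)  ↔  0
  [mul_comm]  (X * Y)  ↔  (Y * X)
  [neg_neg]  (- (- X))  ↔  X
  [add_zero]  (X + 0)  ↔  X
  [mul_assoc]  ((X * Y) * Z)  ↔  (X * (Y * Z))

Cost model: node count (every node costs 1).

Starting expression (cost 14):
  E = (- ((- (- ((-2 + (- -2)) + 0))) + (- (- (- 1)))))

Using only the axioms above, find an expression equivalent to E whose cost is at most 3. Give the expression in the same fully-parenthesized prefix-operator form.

1. [sub_self →] (-2 + (- -2))  →  0;  E = (- ((- (- (0 + 0))) + (- (- (- 1)))))
2. [neg_neg →] (- (- (- 1)))  →  (- 1);  E = (- ((- (- (0 + 0))) + (- 1)))
3. [add_comm →] ((- (- (0 + 0))) + (- 1))  →  ((- 1) + (- (- (0 + 0))));  E = (- ((- 1) + (- (- (0 + 0)))))
4. [neg_neg →] (- (- (0 + 0)))  →  (0 + 0);  E = (- ((- 1) + (0 + 0)))
5. [add_zero →] (0 + 0)  →  0;  E = (- ((- 1) + 0))
6. [add_zero →] ((- 1) + 0)  →  (- 1);  cost 3 ≤ 3, done

(- (- 1))   [cost 3]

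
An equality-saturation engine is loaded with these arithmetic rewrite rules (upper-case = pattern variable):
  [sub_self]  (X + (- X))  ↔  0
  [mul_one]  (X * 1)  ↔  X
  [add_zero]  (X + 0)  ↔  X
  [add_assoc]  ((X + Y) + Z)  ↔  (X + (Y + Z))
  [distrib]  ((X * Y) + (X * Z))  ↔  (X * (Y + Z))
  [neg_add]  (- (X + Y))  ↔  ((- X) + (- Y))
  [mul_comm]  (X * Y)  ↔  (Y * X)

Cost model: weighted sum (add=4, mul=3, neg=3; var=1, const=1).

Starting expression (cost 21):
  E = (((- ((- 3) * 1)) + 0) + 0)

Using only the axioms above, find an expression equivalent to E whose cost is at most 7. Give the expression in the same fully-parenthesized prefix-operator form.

(- (- 3))   [cost 7]

1. [add_zero →] (((- ((- 3) * 1)) + 0) + 0)  →  ((- ((- 3) * 1)) + 0)
2. [add_zero →] ((- ((- 3) * 1)) + 0)  →  (- ((- 3) * 1))
3. [mul_one →] ((- 3) * 1)  →  (- 3);  cost 7 ≤ 7, done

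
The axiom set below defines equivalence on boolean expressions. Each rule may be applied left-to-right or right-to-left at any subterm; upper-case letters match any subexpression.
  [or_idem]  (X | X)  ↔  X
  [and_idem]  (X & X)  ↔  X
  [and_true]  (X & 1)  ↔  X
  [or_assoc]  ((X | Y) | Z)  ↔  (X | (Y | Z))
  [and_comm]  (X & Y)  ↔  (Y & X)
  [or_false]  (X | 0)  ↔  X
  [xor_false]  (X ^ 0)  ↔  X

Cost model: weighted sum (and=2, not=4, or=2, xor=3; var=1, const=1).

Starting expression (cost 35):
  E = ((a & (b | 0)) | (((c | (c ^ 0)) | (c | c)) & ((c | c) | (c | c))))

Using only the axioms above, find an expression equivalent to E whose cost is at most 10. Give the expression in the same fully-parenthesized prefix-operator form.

step 1: xor_false (→) rewrites (c ^ 0) into c, now ((a & (b | 0)) | (((c | c) | (c | c)) & ((c | c) | (c | c))))
step 2: and_idem (→) rewrites (((c | c) | (c | c)) & ((c | c) | (c | c))) into ((c | c) | (c | c)), now ((a & (b | 0)) | ((c | c) | (c | c)))
step 3: or_false (→) rewrites (b | 0) into b, now ((a & b) | ((c | c) | (c | c)))
step 4: or_idem (→) rewrites ((c | c) | (c | c)) into (c | c), reaching cost 10 (bound 10)

((a & b) | (c | c))   [cost 10]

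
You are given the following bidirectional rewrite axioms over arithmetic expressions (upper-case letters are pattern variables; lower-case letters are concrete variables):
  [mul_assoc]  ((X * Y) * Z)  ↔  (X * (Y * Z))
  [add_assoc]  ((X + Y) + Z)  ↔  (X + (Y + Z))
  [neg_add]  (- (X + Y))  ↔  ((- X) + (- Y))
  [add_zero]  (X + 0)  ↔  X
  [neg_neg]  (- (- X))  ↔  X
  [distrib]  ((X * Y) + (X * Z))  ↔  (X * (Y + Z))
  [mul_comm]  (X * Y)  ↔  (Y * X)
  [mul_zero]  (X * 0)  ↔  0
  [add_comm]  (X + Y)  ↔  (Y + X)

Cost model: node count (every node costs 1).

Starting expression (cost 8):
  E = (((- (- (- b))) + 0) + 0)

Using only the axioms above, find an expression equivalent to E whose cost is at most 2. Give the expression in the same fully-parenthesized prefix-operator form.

(- b)   [cost 2]

1. [add_zero →] ((- (- (- b))) + 0)  →  (- (- (- b)));  E = ((- (- (- b))) + 0)
2. [add_zero →] ((- (- (- b))) + 0)  →  (- (- (- b)))
3. [neg_neg →] (- (- b))  →  b;  cost 2 ≤ 2, done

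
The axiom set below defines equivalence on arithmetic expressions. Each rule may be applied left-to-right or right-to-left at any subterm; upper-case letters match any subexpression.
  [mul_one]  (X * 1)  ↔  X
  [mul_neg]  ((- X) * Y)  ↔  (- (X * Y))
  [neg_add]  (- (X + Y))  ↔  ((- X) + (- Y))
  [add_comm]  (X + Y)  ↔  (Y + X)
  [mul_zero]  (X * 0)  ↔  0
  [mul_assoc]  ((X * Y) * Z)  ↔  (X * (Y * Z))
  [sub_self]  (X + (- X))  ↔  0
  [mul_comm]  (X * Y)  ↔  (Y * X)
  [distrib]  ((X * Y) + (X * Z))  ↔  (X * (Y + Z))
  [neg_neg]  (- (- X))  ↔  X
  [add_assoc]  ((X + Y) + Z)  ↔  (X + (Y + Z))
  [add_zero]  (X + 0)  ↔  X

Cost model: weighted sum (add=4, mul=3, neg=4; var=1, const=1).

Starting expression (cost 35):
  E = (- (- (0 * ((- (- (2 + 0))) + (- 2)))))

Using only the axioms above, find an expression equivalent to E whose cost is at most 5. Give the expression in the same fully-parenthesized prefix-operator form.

step 1: neg_neg (→) rewrites (- (- (0 * ((- (- (2 + 0))) + (- 2))))) into (0 * ((- (- (2 + 0))) + (- 2)))
step 2: neg_neg (→) rewrites (- (- (2 + 0))) into (2 + 0), now (0 * ((2 + 0) + (- 2)))
step 3: add_zero (→) rewrites (2 + 0) into 2, now (0 * (2 + (- 2)))
step 4: sub_self (→) rewrites (2 + (- 2)) into 0, reaching cost 5 (bound 5)

(0 * 0)   [cost 5]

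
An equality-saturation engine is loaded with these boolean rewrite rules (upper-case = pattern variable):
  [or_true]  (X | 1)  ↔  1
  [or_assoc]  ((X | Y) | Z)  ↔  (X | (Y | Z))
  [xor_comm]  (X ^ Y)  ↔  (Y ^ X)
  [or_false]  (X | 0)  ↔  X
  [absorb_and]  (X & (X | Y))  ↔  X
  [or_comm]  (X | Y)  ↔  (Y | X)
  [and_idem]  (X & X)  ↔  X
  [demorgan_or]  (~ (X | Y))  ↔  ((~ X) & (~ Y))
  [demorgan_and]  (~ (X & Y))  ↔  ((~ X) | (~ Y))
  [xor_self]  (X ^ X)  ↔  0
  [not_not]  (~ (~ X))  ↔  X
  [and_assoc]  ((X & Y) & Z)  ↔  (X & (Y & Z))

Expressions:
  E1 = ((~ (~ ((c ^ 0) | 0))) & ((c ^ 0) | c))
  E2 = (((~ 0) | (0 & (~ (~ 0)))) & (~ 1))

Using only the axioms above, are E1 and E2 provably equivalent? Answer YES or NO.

All listed rules preserve value, hence provable equivalence implies equal values everywhere; look for a separating assignment.
c=1 gives E1 ↦ 1, E2 ↦ 0; values differ ⇒ not provably equivalent.

NO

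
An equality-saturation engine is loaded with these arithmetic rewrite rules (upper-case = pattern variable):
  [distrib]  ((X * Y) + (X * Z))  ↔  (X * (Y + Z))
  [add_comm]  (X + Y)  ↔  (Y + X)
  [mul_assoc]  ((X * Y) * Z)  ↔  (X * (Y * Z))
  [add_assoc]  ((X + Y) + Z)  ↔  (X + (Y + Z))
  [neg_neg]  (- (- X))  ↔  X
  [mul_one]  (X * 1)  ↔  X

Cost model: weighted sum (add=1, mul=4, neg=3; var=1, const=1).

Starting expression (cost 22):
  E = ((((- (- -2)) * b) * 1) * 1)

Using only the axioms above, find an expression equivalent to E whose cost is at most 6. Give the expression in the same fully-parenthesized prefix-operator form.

(-2 * b)   [cost 6]

1. [mul_one →] (((- (- -2)) * b) * 1)  →  ((- (- -2)) * b);  E = (((- (- -2)) * b) * 1)
2. [mul_one →] (((- (- -2)) * b) * 1)  →  ((- (- -2)) * b)
3. [neg_neg →] (- (- -2))  →  -2;  cost 6 ≤ 6, done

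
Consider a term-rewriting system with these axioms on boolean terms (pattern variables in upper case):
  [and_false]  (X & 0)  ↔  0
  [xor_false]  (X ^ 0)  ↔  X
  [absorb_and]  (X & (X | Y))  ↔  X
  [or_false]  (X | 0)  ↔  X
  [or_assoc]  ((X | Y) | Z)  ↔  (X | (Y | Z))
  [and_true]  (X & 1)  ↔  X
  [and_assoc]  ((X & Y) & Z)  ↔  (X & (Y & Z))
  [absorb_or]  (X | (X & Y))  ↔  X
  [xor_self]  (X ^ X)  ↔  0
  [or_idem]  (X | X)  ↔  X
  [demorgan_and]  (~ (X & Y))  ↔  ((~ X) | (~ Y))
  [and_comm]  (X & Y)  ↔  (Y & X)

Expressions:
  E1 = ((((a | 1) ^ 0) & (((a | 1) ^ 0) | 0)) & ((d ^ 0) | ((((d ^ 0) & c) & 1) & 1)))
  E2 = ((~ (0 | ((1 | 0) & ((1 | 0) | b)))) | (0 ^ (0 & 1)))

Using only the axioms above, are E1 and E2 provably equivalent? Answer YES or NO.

All listed rules preserve value, hence provable equivalence implies equal values everywhere; look for a separating assignment.
a=0, b=0, c=0, d=1 gives E1 ↦ 1, E2 ↦ 0; values differ ⇒ not provably equivalent.

NO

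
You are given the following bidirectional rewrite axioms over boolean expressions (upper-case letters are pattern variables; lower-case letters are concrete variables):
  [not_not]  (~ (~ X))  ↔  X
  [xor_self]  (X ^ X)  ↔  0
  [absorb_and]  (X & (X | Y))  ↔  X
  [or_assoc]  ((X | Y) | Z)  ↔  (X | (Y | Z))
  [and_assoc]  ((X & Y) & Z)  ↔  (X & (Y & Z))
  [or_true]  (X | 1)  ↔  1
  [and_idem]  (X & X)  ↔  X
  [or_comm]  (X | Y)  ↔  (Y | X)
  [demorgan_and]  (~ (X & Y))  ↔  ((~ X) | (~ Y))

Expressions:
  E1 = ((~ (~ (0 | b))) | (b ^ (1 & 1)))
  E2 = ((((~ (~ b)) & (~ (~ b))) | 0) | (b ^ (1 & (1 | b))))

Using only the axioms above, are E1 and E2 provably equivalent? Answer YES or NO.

YES

(1) (~ (~ (0 | b)))  =[not_not →]=  (0 | b)    ⊢ ((0 | b) | (b ^ (1 & 1)))
(2) (1 & 1)  =[and_idem →]=  1    ⊢ ((0 | b) | (b ^ 1))
(3) (0 | b)  =[or_comm →]=  (b | 0)    ⊢ ((b | 0) | (b ^ 1))
(4) 1  =[absorb_and ←]=  (1 & (1 | b))    ⊢ ((b | 0) | (b ^ (1 & (1 | b))))
(5) b  =[not_not ←]=  (~ (~ b))    ⊢ (((~ (~ b)) | 0) | (b ^ (1 & (1 | b))))
(6) (~ (~ b))  =[and_idem ←]=  ((~ (~ b)) & (~ (~ b)))    ⊢ E2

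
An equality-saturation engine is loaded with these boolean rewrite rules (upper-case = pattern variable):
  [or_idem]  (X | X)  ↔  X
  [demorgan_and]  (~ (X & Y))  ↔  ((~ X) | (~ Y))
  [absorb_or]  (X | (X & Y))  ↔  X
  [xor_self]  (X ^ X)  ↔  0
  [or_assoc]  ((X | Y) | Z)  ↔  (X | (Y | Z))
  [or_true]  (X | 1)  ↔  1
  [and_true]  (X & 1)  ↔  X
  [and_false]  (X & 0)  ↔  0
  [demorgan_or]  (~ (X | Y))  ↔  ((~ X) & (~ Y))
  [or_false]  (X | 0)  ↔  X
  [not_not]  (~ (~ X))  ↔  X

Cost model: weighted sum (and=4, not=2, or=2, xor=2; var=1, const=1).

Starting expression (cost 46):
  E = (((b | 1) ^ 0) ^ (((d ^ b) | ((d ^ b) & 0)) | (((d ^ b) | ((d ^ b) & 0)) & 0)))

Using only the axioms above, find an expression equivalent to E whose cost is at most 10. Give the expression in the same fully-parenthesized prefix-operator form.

step 1: absorb_or (→) rewrites (((d ^ b) | ((d ^ b) & 0)) | (((d ^ b) | ((d ^ b) & 0)) & 0)) into ((d ^ b) | ((d ^ b) & 0)), now (((b | 1) ^ 0) ^ ((d ^ b) | ((d ^ b) & 0)))
step 2: or_true (→) rewrites (b | 1) into 1, now ((1 ^ 0) ^ ((d ^ b) | ((d ^ b) & 0)))
step 3: absorb_or (→) rewrites ((d ^ b) | ((d ^ b) & 0)) into (d ^ b), reaching cost 10 (bound 10)

((1 ^ 0) ^ (d ^ b))   [cost 10]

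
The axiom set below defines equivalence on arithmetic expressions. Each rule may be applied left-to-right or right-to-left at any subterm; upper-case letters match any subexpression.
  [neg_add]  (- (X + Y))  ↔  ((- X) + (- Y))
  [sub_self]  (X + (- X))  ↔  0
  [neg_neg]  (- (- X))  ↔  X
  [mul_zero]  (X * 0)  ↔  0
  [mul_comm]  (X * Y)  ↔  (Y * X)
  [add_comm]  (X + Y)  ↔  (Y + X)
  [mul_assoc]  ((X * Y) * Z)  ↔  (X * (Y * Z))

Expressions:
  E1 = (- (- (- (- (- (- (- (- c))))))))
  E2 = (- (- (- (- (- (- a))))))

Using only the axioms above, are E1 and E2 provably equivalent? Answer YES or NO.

The axioms are sound identities: if E1 ↔* E2 then E1 and E2 evaluate identically under any assignment.
Under a=0, c=1: E1 evaluates to 1, E2 to 0. Distinct ⇒ no rewrite sequence connects them.

NO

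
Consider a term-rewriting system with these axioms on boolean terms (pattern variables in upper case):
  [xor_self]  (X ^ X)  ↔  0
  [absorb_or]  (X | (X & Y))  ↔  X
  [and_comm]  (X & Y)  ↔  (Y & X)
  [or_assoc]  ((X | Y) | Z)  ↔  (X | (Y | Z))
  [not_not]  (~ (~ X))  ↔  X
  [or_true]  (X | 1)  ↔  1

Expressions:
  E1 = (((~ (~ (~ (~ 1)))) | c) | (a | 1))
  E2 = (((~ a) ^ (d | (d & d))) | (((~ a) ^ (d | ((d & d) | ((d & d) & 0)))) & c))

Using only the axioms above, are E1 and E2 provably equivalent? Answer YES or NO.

NO

Every axiom is a valid identity, so a rewrite proof would force E1 and E2 to agree under every assignment.
At a=0, c=0, d=1: E1 = 1 but E2 = 0; they differ, so no derivation exists.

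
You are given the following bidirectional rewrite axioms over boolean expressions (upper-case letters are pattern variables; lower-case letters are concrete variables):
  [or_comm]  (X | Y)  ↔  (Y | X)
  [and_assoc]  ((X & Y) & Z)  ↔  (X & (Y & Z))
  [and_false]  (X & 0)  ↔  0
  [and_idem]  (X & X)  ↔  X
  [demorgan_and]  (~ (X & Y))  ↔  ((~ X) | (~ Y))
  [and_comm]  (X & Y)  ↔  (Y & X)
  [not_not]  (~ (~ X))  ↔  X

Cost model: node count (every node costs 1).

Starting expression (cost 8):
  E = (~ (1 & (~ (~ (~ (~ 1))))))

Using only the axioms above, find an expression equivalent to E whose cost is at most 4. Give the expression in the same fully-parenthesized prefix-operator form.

(~ (1 & 1))   [cost 4]

1. [and_comm →] (1 & (~ (~ (~ (~ 1)))))  →  ((~ (~ (~ (~ 1)))) & 1);  E = (~ ((~ (~ (~ (~ 1)))) & 1))
2. [not_not →] (~ (~ (~ 1)))  →  (~ 1);  E = (~ ((~ (~ 1)) & 1))
3. [not_not →] (~ (~ 1))  →  1;  cost 4 ≤ 4, done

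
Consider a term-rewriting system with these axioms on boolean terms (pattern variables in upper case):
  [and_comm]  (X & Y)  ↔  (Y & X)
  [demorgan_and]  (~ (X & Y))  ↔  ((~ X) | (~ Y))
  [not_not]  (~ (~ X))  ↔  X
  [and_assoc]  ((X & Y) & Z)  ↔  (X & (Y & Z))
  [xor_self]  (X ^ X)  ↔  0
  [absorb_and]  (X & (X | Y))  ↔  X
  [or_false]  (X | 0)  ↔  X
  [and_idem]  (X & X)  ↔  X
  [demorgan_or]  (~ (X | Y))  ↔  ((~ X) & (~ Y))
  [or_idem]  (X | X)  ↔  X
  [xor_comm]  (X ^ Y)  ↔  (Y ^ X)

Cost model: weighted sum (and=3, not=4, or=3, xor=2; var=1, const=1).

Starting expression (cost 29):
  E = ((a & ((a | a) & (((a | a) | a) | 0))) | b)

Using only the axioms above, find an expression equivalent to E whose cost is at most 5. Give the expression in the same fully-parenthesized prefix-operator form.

(a | b)   [cost 5]

1. [or_false →] (((a | a) | a) | 0)  →  ((a | a) | a);  E = ((a & ((a | a) & ((a | a) | a))) | b)
2. [absorb_and →] ((a | a) & ((a | a) | a))  →  (a | a);  E = ((a & (a | a)) | b)
3. [absorb_and →] (a & (a | a))  →  a;  cost 5 ≤ 5, done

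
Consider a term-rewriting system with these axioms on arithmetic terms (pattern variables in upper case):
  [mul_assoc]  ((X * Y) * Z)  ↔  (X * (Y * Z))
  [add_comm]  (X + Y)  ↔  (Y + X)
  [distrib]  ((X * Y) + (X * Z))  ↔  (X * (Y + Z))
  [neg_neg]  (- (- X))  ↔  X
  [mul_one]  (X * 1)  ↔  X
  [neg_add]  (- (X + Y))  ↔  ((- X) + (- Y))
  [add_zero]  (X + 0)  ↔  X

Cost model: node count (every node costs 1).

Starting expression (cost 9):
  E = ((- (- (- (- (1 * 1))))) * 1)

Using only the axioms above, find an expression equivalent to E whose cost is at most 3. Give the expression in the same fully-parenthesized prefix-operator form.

(- (- 1))   [cost 3]

(1) ((- (- (- (- (1 * 1))))) * 1)  =[mul_one →]=  (- (- (- (- (1 * 1)))))
(2) (1 * 1)  =[mul_one →]=  1    ⊢ (- (- (- (- 1))))
(3) (- (- (- (- 1))))  =[neg_neg →]=  (- (- 1))    ⊢ cost 3, within 3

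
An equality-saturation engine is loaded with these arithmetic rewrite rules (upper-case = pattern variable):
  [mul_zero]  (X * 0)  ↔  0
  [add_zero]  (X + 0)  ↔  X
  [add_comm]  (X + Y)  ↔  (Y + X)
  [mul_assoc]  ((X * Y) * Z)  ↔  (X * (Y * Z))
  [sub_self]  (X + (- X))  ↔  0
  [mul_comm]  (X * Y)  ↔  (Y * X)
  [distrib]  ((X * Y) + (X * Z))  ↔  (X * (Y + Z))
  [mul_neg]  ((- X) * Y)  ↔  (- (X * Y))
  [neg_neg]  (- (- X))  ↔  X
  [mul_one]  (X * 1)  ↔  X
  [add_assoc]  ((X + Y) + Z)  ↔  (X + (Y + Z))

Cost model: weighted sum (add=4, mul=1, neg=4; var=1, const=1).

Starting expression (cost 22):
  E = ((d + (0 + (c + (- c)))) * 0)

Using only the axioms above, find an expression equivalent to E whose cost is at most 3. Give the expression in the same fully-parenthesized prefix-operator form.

step 1: sub_self (→) rewrites (c + (- c)) into 0, now ((d + (0 + 0)) * 0)
step 2: add_zero (→) rewrites (0 + 0) into 0, now ((d + 0) * 0)
step 3: add_zero (→) rewrites (d + 0) into d, reaching cost 3 (bound 3)

(d * 0)   [cost 3]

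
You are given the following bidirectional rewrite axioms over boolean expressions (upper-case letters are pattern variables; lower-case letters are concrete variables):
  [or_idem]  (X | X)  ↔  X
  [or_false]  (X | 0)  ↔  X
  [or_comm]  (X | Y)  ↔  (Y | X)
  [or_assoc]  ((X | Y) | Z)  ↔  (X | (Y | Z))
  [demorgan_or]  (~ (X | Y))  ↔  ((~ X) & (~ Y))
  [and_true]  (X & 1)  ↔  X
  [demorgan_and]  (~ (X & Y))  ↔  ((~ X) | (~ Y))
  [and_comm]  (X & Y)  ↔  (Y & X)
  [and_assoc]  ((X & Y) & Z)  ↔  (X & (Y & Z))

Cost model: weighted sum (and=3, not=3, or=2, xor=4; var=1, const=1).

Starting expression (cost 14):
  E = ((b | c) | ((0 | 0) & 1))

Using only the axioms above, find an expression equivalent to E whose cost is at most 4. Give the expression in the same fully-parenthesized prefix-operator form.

(b | c)   [cost 4]

(1) (0 | 0)  =[or_idem →]=  0    ⊢ ((b | c) | (0 & 1))
(2) (0 & 1)  =[and_true →]=  0    ⊢ ((b | c) | 0)
(3) ((b | c) | 0)  =[or_false →]=  (b | c)    ⊢ cost 4, within 4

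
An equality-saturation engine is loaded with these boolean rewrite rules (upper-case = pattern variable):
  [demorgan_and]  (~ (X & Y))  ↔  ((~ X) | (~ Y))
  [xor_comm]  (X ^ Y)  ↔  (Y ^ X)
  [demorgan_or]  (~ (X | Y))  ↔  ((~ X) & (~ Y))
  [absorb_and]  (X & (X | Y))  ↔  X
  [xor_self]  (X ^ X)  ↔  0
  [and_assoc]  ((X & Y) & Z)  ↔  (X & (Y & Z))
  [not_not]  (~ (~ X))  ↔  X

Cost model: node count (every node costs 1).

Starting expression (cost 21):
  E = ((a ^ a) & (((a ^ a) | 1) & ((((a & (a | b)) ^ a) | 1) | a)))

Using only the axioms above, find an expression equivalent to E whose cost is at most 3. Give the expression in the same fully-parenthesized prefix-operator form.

1. [absorb_and →] (a & (a | b))  →  a;  E = ((a ^ a) & (((a ^ a) | 1) & (((a ^ a) | 1) | a)))
2. [absorb_and →] (((a ^ a) | 1) & (((a ^ a) | 1) | a))  →  ((a ^ a) | 1);  E = ((a ^ a) & ((a ^ a) | 1))
3. [absorb_and →] ((a ^ a) & ((a ^ a) | 1))  →  (a ^ a);  cost 3 ≤ 3, done

(a ^ a)   [cost 3]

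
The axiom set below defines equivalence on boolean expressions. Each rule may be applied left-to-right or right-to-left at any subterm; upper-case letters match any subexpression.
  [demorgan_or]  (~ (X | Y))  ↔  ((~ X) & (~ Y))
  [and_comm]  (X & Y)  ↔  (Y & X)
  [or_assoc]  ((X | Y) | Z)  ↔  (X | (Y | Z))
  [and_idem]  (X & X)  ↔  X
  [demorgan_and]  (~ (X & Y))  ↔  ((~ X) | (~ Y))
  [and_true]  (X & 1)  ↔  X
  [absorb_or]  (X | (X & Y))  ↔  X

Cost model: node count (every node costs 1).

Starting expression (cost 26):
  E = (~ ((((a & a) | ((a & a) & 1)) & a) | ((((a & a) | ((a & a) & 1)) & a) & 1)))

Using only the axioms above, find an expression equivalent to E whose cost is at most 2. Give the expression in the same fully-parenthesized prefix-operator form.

(1) ((((a & a) | ((a & a) & 1)) & a) | ((((a & a) | ((a & a) & 1)) & a) & 1))  =[absorb_or →]=  (((a & a) | ((a & a) & 1)) & a)    ⊢ (~ (((a & a) | ((a & a) & 1)) & a))
(2) ((a & a) | ((a & a) & 1))  =[absorb_or →]=  (a & a)    ⊢ (~ ((a & a) & a))
(3) (a & a)  =[and_idem →]=  a    ⊢ (~ (a & a))
(4) (a & a)  =[and_idem →]=  a    ⊢ cost 2, within 2

(~ a)   [cost 2]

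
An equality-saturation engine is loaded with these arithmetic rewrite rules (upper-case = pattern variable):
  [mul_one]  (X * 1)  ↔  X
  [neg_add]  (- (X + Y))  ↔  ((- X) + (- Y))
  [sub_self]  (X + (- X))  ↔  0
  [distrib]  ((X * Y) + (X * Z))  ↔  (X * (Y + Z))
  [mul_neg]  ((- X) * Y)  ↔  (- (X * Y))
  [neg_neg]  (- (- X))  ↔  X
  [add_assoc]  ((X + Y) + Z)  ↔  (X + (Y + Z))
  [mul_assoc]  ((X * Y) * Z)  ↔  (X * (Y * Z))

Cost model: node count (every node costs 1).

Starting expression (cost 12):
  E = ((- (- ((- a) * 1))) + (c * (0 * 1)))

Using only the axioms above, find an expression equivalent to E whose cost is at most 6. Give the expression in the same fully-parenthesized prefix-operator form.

1. [mul_one →] ((- a) * 1)  →  (- a);  E = ((- (- (- a))) + (c * (0 * 1)))
2. [neg_neg →] (- (- (- a)))  →  (- a);  E = ((- a) + (c * (0 * 1)))
3. [mul_one →] (0 * 1)  →  0;  cost 6 ≤ 6, done

((- a) + (c * 0))   [cost 6]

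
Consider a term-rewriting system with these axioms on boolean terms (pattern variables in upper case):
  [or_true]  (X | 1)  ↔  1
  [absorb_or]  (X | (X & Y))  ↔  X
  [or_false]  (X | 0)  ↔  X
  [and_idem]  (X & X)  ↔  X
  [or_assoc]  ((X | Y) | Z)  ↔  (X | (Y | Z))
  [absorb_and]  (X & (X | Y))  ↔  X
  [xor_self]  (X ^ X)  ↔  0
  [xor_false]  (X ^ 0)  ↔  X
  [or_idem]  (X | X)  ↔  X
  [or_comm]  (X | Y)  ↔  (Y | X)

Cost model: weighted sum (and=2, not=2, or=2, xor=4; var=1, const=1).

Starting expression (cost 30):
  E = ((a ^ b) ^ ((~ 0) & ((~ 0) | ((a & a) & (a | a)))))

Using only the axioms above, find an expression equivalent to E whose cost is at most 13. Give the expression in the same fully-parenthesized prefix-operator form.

(1) (a & a)  =[and_idem →]=  a    ⊢ ((a ^ b) ^ ((~ 0) & ((~ 0) | (a & (a | a)))))
(2) (a & (a | a))  =[absorb_and →]=  a    ⊢ ((a ^ b) ^ ((~ 0) & ((~ 0) | a)))
(3) ((~ 0) & ((~ 0) | a))  =[absorb_and →]=  (~ 0)    ⊢ cost 13, within 13

((a ^ b) ^ (~ 0))   [cost 13]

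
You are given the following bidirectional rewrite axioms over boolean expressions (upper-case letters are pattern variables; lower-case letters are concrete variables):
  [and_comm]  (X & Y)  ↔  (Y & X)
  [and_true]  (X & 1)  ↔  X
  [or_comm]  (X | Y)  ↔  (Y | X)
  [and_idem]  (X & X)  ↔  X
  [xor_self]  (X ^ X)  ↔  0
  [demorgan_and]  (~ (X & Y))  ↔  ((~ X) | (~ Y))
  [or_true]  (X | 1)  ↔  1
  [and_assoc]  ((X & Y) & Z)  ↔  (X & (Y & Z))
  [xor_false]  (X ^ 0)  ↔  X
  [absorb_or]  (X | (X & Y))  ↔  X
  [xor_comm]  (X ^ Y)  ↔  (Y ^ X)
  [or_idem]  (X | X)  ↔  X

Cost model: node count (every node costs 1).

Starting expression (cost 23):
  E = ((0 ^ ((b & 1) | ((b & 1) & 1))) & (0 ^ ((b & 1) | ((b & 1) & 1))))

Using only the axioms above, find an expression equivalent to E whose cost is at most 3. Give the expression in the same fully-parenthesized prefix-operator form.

(0 ^ b)   [cost 3]

step 1: and_idem (→) rewrites ((0 ^ ((b & 1) | ((b & 1) & 1))) & (0 ^ ((b & 1) | ((b & 1) & 1)))) into (0 ^ ((b & 1) | ((b & 1) & 1)))
step 2: absorb_or (→) rewrites ((b & 1) | ((b & 1) & 1)) into (b & 1), now (0 ^ (b & 1))
step 3: and_true (→) rewrites (b & 1) into b, reaching cost 3 (bound 3)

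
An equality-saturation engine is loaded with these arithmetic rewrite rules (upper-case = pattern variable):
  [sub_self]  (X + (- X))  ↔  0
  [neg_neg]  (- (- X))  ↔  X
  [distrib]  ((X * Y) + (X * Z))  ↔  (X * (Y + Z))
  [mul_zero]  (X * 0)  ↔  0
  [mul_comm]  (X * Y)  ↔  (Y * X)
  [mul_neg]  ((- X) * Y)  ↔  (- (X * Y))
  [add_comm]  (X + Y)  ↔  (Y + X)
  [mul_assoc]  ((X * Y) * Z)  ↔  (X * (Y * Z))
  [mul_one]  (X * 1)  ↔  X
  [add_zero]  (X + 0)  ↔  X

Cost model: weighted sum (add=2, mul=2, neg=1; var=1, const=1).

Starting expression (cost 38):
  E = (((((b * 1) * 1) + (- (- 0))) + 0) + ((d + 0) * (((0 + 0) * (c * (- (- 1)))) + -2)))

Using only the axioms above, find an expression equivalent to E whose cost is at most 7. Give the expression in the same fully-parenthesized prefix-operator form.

(b + (d * -2))   [cost 7]

1. [neg_neg →] (- (- 1))  →  1;  E = (((((b * 1) * 1) + (- (- 0))) + 0) + ((d + 0) * (((0 + 0) * (c * 1)) + -2)))
2. [mul_one →] (b * 1)  →  b;  E = ((((b * 1) + (- (- 0))) + 0) + ((d + 0) * (((0 + 0) * (c * 1)) + -2)))
3. [mul_comm →] ((0 + 0) * (c * 1))  →  ((c * 1) * (0 + 0));  E = ((((b * 1) + (- (- 0))) + 0) + ((d + 0) * (((c * 1) * (0 + 0)) + -2)))
4. [neg_neg →] (- (- 0))  →  0;  E = ((((b * 1) + 0) + 0) + ((d + 0) * (((c * 1) * (0 + 0)) + -2)))
5. [mul_one →] (c * 1)  →  c;  E = ((((b * 1) + 0) + 0) + ((d + 0) * ((c * (0 + 0)) + -2)))
6. [add_zero →] (d + 0)  →  d;  E = ((((b * 1) + 0) + 0) + (d * ((c * (0 + 0)) + -2)))
7. [mul_one →] (b * 1)  →  b;  E = (((b + 0) + 0) + (d * ((c * (0 + 0)) + -2)))
8. [add_zero →] ((b + 0) + 0)  →  (b + 0);  E = ((b + 0) + (d * ((c * (0 + 0)) + -2)))
9. [add_comm →] ((c * (0 + 0)) + -2)  →  (-2 + (c * (0 + 0)));  E = ((b + 0) + (d * (-2 + (c * (0 + 0)))))
10. [add_zero →] (0 + 0)  →  0;  E = ((b + 0) + (d * (-2 + (c * 0))))
11. [mul_zero →] (c * 0)  →  0;  E = ((b + 0) + (d * (-2 + 0)))
12. [add_zero →] (-2 + 0)  →  -2;  E = ((b + 0) + (d * -2))
13. [add_zero →] (b + 0)  →  b;  cost 7 ≤ 7, done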